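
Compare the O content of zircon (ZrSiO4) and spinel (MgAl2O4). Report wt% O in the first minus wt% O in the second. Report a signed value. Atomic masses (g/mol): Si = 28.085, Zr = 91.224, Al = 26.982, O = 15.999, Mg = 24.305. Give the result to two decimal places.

O in ZrSiO4: molar mass 183.305 g/mol; 4×15.999 = 63.996 g → 34.91 wt%.
O in MgAl2O4: molar mass 142.265 g/mol; 4×15.999 = 63.996 g → 44.98 wt%.
Difference = 34.91 − 44.98 = -10.07 percentage points.

-10.07 percentage points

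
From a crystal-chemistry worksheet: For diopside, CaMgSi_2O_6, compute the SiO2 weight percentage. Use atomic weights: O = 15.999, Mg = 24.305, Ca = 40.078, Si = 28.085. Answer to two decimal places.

55.49 wt%

Molar mass of CaMgSi_2O_6 = 1×40.078 + 1×24.305 + 2×28.085 + 6×15.999 = 216.547 g/mol.
Each formula unit contains 2 Si, equivalent to 2/1 = 2.0000 mol SiO2.
M(SiO2) = 1×28.085 + 2×15.999 = 60.083 g/mol.
Mass of SiO2 per formula unit = 2.0000 × 60.083 = 120.166 g.
SiO2 wt% = 120.166 / 216.547 × 100 = 55.49%.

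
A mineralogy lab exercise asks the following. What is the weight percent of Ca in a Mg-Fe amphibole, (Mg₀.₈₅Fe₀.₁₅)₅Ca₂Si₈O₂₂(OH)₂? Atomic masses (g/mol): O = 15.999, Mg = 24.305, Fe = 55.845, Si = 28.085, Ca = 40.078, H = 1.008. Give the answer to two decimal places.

9.59 mass %

M((Mg₀.₈₅Fe₀.₁₅)₅Ca₂Si₈O₂₂(OH)₂) = 836.008 g/mol.
Ca contributes 2 × 40.078 = 80.156 g per mole.
80.156/836.008 = 0.0959 → 9.59%.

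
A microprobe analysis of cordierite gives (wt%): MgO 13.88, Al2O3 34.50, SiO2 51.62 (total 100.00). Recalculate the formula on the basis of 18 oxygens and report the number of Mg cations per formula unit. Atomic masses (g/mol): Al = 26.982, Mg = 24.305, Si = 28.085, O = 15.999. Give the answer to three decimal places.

MgO (M=40.304): mol = 0.34438; Mg = 0.34438, O = 0.34438.
Al2O3 (M=101.961): mol = 0.33836; Al = 0.67672, O = 1.01508.
SiO2 (M=60.083): mol = 0.85914; Si = 0.85914, O = 1.71828.
ΣO = 3.07774; factor = 18/ΣO = 5.84845.
Mg apfu = 0.34438 × 5.84845 = 2.014.

2.014 Mg apfu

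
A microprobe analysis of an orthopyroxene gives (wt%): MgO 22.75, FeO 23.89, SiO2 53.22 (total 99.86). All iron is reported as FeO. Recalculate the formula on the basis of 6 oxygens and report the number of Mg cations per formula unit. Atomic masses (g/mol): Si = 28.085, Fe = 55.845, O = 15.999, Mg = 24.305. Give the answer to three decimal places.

1.269 Mg apfu

MgO (M=40.304): mol = 0.56446; Mg = 0.56446, O = 0.56446.
FeO (M=71.844): mol = 0.33253; Fe = 0.33253, O = 0.33253.
SiO2 (M=60.083): mol = 0.88577; Si = 0.88577, O = 1.77154.
ΣO = 2.66853; factor = 6/ΣO = 2.24843.
Mg apfu = 0.56446 × 2.24843 = 1.269.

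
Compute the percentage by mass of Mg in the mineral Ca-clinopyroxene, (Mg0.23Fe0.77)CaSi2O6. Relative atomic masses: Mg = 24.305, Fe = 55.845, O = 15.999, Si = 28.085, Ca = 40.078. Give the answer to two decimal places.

Formula mass = 0.23·24.305 + 0.77·55.845 + 1·40.078 + 2·28.085 + 6·15.999 = 240.833 g/mol, of which 5.590 g is Mg.
So Mg makes up 5.590/240.833 = 0.0232 of the mass, i.e. 2.32%.

2.32 weight percent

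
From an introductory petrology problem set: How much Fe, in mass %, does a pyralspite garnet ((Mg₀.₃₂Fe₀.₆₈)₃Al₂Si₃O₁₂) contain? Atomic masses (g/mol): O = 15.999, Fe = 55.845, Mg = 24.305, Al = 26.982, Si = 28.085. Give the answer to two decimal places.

24.37 mass %

Formula mass = 0.96×24.305 + 2.04×55.845 + 2×26.982 + 3×28.085 + 12×15.999 = 467.464 g/mol, of which 113.924 g is Fe.
So Fe makes up 113.924/467.464 = 0.2437 of the mass, i.e. 24.37%.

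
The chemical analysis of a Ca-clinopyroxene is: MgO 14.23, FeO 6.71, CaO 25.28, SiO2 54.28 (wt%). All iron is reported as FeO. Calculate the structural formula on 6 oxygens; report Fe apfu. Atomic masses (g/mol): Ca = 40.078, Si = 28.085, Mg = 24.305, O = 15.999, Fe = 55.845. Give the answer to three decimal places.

MgO (M=40.304): mol = 0.35307; Mg = 0.35307, O = 0.35307.
FeO (M=71.844): mol = 0.09340; Fe = 0.09340, O = 0.09340.
CaO (M=56.077): mol = 0.45081; Ca = 0.45081, O = 0.45081.
SiO2 (M=60.083): mol = 0.90342; Si = 0.90342, O = 1.80684.
ΣO = 2.70412; factor = 6/ΣO = 2.21884.
Fe apfu = 0.09340 × 2.21884 = 0.207.

0.207 Fe apfu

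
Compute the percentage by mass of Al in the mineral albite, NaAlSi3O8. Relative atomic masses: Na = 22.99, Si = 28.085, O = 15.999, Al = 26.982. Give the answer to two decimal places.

Formula mass = 1*22.99 + 1*26.982 + 3*28.085 + 8*15.999 = 262.219 g/mol, of which 26.982 g is Al.
So Al makes up 26.982/262.219 = 0.1029 of the mass, i.e. 10.29%.

10.29 weight percent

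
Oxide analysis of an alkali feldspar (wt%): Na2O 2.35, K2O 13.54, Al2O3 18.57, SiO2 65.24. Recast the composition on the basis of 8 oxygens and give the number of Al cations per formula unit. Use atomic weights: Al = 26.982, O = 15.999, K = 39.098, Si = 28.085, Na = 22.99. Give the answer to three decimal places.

Na2O (M=61.979): mol = 0.03792; Na = 0.07584, O = 0.03792.
K2O (M=94.195): mol = 0.14374; K = 0.28748, O = 0.14374.
Al2O3 (M=101.961): mol = 0.18213; Al = 0.36426, O = 0.54639.
SiO2 (M=60.083): mol = 1.08583; Si = 1.08583, O = 2.17166.
ΣO = 2.89971; factor = 8/ΣO = 2.75890.
Al apfu = 0.36426 × 2.75890 = 1.005.

1.005 Al apfu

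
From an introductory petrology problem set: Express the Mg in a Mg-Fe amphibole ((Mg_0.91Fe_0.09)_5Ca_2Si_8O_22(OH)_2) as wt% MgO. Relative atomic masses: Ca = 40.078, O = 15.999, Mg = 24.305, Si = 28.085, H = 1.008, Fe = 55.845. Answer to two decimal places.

22.19 wt%

Formula mass = 826.546 g/mol.
4.55 Mg → 4.5500 mol MgO per formula unit; M(MgO) = 40.304, so MgO mass = 183.383 g.
183.383/826.546 × 100 = 22.19 wt%.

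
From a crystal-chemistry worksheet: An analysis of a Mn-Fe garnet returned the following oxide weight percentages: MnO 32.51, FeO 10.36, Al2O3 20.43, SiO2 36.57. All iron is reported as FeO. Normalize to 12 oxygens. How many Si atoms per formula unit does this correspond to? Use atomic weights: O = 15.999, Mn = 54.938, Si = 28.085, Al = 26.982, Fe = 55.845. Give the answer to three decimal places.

MnO (M=70.937): mol = 0.45829; Mn = 0.45829, O = 0.45829.
FeO (M=71.844): mol = 0.14420; Fe = 0.14420, O = 0.14420.
Al2O3 (M=101.961): mol = 0.20037; Al = 0.40074, O = 0.60111.
SiO2 (M=60.083): mol = 0.60866; Si = 0.60866, O = 1.21732.
ΣO = 2.42092; factor = 12/ΣO = 4.95679.
Si apfu = 0.60866 × 4.95679 = 3.017.

3.017 Si apfu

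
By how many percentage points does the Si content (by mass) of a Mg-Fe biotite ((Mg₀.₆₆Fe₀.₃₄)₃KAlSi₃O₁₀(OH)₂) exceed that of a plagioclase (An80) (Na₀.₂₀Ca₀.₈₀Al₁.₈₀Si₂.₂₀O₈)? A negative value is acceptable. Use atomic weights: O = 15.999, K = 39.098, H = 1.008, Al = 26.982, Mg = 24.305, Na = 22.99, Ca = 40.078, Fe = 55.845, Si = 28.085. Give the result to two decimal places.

-3.72 percentage points

Si in (Mg₀.₆₆Fe₀.₃₄)₃KAlSi₃O₁₀(OH)₂: molar mass 449.425 g/mol; 3×28.085 = 84.255 g → 18.75 wt%.
Si in Na₀.₂₀Ca₀.₈₀Al₁.₈₀Si₂.₂₀O₈: molar mass 275.007 g/mol; 2.20×28.085 = 61.787 g → 22.47 wt%.
Difference = 18.75 − 22.47 = -3.72 percentage points.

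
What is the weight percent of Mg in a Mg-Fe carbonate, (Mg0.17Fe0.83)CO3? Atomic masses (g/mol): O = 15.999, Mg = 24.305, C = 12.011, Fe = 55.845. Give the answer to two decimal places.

Formula mass = 0.17*24.305 + 0.83*55.845 + 1*12.011 + 3*15.999 = 110.491 g/mol, of which 4.132 g is Mg.
So Mg makes up 4.132/110.491 = 0.0374 of the mass, i.e. 3.74%.

3.74 mass %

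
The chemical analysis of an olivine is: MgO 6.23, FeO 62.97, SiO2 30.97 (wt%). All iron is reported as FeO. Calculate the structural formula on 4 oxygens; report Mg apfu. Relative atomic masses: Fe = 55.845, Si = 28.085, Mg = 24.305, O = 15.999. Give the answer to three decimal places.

MgO (M=40.304): mol = 0.15458; Mg = 0.15458, O = 0.15458.
FeO (M=71.844): mol = 0.87648; Fe = 0.87648, O = 0.87648.
SiO2 (M=60.083): mol = 0.51545; Si = 0.51545, O = 1.03090.
ΣO = 2.06196; factor = 4/ΣO = 1.93990.
Mg apfu = 0.15458 × 1.93990 = 0.300.

0.300 Mg apfu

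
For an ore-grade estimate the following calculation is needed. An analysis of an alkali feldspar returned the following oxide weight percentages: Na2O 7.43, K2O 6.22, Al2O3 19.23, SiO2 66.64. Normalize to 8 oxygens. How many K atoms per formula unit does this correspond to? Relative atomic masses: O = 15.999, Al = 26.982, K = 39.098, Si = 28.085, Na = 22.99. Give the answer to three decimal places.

7.43 wt% Na2O ÷ 61.979 g/mol = 0.11988 mol, giving 0.23976 Na and 0.11988 O.
6.22 wt% K2O ÷ 94.195 g/mol = 0.06603 mol, giving 0.13206 K and 0.06603 O.
19.23 wt% Al2O3 ÷ 101.961 g/mol = 0.18860 mol, giving 0.37720 Al and 0.56580 O.
66.64 wt% SiO2 ÷ 60.083 g/mol = 1.10913 mol, giving 1.10913 Si and 2.21826 O.
Oxygen sums to 2.96997; scaling by 8/2.96997 = 2.69363 puts the formula on 8 O.
K: 0.13206 × 2.69363 = 0.356 atoms per formula unit.

0.356 K apfu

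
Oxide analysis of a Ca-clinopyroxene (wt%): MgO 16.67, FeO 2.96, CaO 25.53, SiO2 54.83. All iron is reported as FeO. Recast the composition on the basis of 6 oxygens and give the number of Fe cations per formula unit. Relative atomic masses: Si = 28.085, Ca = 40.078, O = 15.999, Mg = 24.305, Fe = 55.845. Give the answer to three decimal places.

MgO (M=40.304): mol = 0.41361; Mg = 0.41361, O = 0.41361.
FeO (M=71.844): mol = 0.04120; Fe = 0.04120, O = 0.04120.
CaO (M=56.077): mol = 0.45527; Ca = 0.45527, O = 0.45527.
SiO2 (M=60.083): mol = 0.91257; Si = 0.91257, O = 1.82514.
ΣO = 2.73522; factor = 6/ΣO = 2.19361.
Fe apfu = 0.04120 × 2.19361 = 0.090.

0.090 Fe apfu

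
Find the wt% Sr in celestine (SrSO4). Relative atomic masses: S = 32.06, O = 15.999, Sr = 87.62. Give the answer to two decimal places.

47.70 wt%

Molar mass of SrSO4: 1*87.62 + 1*32.06 + 4*15.999 = 183.676 g/mol.
Mass of Sr per formula unit: 1 × 87.62 = 87.620 g.
Weight fraction Sr = 87.620 / 183.676 = 0.4770.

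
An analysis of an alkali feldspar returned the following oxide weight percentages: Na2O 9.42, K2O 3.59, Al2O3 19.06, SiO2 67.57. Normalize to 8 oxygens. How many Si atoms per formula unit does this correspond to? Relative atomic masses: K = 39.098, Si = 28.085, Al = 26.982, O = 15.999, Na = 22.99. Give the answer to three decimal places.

Na2O: 9.42/61.979 = 0.15199 mol → 0.30398 mol Na, 0.15199 mol O.
K2O: 3.59/94.195 = 0.03811 mol → 0.07622 mol K, 0.03811 mol O.
Al2O3: 19.06/101.961 = 0.18693 mol → 0.37386 mol Al, 0.56079 mol O.
SiO2: 67.57/60.083 = 1.12461 mol → 1.12461 mol Si, 2.24922 mol O.
Total oxygen = 3.00011 mol. Normalization factor = 8/3.00011 = 2.66657.
Si per 8 O = 1.12461 × 2.66657 = 2.999.

2.999 Si apfu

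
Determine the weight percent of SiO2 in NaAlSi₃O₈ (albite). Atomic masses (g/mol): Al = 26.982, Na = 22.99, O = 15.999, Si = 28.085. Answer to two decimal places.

M(NaAlSi₃O₈) = 262.219 g/mol; M(SiO2) = 60.083 g/mol.
Moles SiO2 per formula unit = 3 Si ÷ 1 = 3.0000.
SiO2 fraction = (3.0000 × 60.083) / 262.219 = 180.249/262.219 = 0.6874.

68.74 wt%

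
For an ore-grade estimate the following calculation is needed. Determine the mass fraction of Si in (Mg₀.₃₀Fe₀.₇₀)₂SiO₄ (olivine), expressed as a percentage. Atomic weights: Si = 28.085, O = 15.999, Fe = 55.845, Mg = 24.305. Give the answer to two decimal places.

15.19 wt%

M((Mg₀.₃₀Fe₀.₇₀)₂SiO₄) = 184.847 g/mol.
Si contributes 1 × 28.085 = 28.085 g per mole.
28.085/184.847 = 0.1519 → 15.19%.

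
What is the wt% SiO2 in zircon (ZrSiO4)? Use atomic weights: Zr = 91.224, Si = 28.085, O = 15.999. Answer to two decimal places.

M(ZrSiO4) = 183.305 g/mol; M(SiO2) = 60.083 g/mol.
Moles SiO2 per formula unit = 1 Si ÷ 1 = 1.0000.
SiO2 fraction = (1.0000 × 60.083) / 183.305 = 60.083/183.305 = 0.3278.

32.78 wt%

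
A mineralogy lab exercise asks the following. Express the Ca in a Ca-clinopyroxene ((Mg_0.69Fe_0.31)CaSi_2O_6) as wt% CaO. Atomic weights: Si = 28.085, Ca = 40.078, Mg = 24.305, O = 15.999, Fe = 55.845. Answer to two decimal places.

Molar mass of (Mg_0.69Fe_0.31)CaSi_2O_6 = 0.69*24.305 + 0.31*55.845 + 1*40.078 + 2*28.085 + 6*15.999 = 226.324 g/mol.
Each formula unit contains 1 Ca, equivalent to 1/1 = 1.0000 mol CaO.
M(CaO) = 1×40.078 + 1×15.999 = 56.077 g/mol.
Mass of CaO per formula unit = 1.0000 × 56.077 = 56.077 g.
CaO wt% = 56.077 / 226.324 × 100 = 24.78%.

24.78 wt%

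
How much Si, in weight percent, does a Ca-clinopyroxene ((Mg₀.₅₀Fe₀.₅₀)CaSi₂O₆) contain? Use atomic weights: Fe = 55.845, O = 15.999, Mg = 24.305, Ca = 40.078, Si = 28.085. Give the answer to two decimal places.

24.18 weight percent

Formula mass = 0.50×24.305 + 0.50×55.845 + 1×40.078 + 2×28.085 + 6×15.999 = 232.317 g/mol, of which 56.170 g is Si.
So Si makes up 56.170/232.317 = 0.2418 of the mass, i.e. 24.18%.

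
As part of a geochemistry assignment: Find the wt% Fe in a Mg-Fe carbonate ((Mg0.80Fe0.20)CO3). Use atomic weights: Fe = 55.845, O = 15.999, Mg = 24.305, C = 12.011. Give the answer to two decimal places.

Molar mass of (Mg0.80Fe0.20)CO3: 0.80×24.305 + 0.20×55.845 + 1×12.011 + 3×15.999 = 90.621 g/mol.
Mass of Fe per formula unit: 0.20 × 55.845 = 11.169 g.
Weight fraction Fe = 11.169 / 90.621 = 0.1232.

12.32 mass %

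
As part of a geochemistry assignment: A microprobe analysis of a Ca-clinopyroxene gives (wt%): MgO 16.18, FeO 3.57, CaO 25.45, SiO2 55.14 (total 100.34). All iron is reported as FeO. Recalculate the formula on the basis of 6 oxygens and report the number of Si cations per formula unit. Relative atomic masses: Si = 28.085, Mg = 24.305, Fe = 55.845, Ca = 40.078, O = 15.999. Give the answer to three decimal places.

2.009 Si apfu

MgO (M=40.304): mol = 0.40145; Mg = 0.40145, O = 0.40145.
FeO (M=71.844): mol = 0.04969; Fe = 0.04969, O = 0.04969.
CaO (M=56.077): mol = 0.45384; Ca = 0.45384, O = 0.45384.
SiO2 (M=60.083): mol = 0.91773; Si = 0.91773, O = 1.83546.
ΣO = 2.74044; factor = 6/ΣO = 2.18943.
Si apfu = 0.91773 × 2.18943 = 2.009.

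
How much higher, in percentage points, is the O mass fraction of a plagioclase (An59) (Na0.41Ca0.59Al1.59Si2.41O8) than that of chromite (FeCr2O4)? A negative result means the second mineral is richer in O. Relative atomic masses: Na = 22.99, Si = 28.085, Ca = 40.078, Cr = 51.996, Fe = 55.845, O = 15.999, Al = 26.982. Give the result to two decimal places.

18.53 percentage points

First mineral: 127.992 g O in 271.650 g formula = 47.12 wt% O.
Second mineral: 63.996 g O in 223.833 g formula = 28.59 wt% O.
47.12% − 28.59% gives a difference of 18.53 percentage points.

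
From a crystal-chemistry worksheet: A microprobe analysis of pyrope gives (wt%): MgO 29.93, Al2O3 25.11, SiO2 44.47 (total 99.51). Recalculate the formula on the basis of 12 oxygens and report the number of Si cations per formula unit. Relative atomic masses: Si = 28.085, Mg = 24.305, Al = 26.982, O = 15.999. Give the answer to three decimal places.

MgO (M=40.304): mol = 0.74261; Mg = 0.74261, O = 0.74261.
Al2O3 (M=101.961): mol = 0.24627; Al = 0.49254, O = 0.73881.
SiO2 (M=60.083): mol = 0.74014; Si = 0.74014, O = 1.48028.
ΣO = 2.96170; factor = 12/ΣO = 4.05173.
Si apfu = 0.74014 × 4.05173 = 2.999.

2.999 Si apfu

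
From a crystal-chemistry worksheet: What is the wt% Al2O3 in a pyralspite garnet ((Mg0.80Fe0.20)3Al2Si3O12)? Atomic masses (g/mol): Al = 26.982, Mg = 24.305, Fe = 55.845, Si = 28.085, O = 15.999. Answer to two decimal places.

Molar mass of (Mg0.80Fe0.20)3Al2Si3O12 = 2.40·24.305 + 0.60·55.845 + 2·26.982 + 3·28.085 + 12·15.999 = 422.046 g/mol.
Each formula unit contains 2 Al, equivalent to 2/2 = 1.0000 mol Al2O3.
M(Al2O3) = 2×26.982 + 3×15.999 = 101.961 g/mol.
Mass of Al2O3 per formula unit = 1.0000 × 101.961 = 101.961 g.
Al2O3 wt% = 101.961 / 422.046 × 100 = 24.16%.

24.16 wt%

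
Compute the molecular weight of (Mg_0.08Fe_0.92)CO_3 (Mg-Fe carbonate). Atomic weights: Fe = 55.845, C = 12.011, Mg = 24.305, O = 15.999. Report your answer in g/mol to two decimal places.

M = 0.08(24.305) + 0.92(55.845) + 1(12.011) + 3(15.999)

113.33 g/mol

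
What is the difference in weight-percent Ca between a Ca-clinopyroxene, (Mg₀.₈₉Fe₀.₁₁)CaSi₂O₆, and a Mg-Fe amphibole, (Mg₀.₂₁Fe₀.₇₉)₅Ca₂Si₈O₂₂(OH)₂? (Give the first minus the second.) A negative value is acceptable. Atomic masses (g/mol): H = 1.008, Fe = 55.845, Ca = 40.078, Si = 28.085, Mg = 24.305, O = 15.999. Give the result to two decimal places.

M((Mg₀.₈₉Fe₀.₁₁)CaSi₂O₆) = 220.016 g/mol, so wt% Ca = 40.078/220.016 × 100 = 18.22%.
M((Mg₀.₂₁Fe₀.₇₉)₅Ca₂Si₈O₂₂(OH)₂) = 936.936 g/mol, so wt% Ca = 80.156/936.936 × 100 = 8.56%.
18.22 − 8.56 = 9.66 pp.

9.66 percentage points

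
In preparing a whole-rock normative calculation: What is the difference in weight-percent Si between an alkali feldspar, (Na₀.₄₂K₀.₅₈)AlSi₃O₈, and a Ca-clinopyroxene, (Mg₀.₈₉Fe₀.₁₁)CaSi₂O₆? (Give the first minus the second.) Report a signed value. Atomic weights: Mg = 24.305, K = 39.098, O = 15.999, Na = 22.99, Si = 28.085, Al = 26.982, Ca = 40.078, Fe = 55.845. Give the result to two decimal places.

5.50 percentage points

First mineral: 84.255 g Si in 271.562 g formula = 31.03 wt% Si.
Second mineral: 56.170 g Si in 220.016 g formula = 25.53 wt% Si.
31.03% − 25.53% gives a difference of 5.50 percentage points.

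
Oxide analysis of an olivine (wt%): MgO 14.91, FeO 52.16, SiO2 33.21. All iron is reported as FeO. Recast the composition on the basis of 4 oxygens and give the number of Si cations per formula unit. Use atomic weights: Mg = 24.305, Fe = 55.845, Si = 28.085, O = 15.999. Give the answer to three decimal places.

1.004 Si apfu

14.91 wt% MgO ÷ 40.304 g/mol = 0.36994 mol, giving 0.36994 Mg and 0.36994 O.
52.16 wt% FeO ÷ 71.844 g/mol = 0.72602 mol, giving 0.72602 Fe and 0.72602 O.
33.21 wt% SiO2 ÷ 60.083 g/mol = 0.55274 mol, giving 0.55274 Si and 1.10548 O.
Oxygen sums to 2.20144; scaling by 4/2.20144 = 1.81699 puts the formula on 4 O.
Si: 0.55274 × 1.81699 = 1.004 atoms per formula unit.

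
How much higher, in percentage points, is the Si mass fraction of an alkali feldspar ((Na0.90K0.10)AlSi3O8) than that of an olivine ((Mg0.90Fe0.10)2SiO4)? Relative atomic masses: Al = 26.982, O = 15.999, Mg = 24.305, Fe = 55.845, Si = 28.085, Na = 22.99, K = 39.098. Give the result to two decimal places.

12.83 percentage points

First mineral: 84.255 g Si in 263.830 g formula = 31.94 wt% Si.
Second mineral: 28.085 g Si in 146.999 g formula = 19.11 wt% Si.
31.94% − 19.11% gives a difference of 12.83 percentage points.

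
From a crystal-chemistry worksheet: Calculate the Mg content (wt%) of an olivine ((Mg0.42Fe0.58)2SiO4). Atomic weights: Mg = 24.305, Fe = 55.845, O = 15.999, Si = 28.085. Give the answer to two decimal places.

Molar mass of (Mg0.42Fe0.58)2SiO4: 0.84*24.305 + 1.16*55.845 + 1*28.085 + 4*15.999 = 177.277 g/mol.
Mass of Mg per formula unit: 0.84 × 24.305 = 20.416 g.
Weight fraction Mg = 20.416 / 177.277 = 0.1152.

11.52 wt%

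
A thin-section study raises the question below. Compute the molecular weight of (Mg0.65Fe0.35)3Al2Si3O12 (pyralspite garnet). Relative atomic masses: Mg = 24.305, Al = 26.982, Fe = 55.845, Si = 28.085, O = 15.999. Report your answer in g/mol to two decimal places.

M = 1.95*24.305 + 1.05*55.845 + 2*26.982 + 3*28.085 + 12*15.999

436.24 g/mol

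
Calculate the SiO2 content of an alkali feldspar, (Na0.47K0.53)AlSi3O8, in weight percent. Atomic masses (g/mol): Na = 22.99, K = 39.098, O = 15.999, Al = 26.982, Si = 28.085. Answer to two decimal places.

M((Na0.47K0.53)AlSi3O8) = 270.756 g/mol; M(SiO2) = 60.083 g/mol.
Moles SiO2 per formula unit = 3 Si ÷ 1 = 3.0000.
SiO2 fraction = (3.0000 × 60.083) / 270.756 = 180.249/270.756 = 0.6657.

66.57 wt%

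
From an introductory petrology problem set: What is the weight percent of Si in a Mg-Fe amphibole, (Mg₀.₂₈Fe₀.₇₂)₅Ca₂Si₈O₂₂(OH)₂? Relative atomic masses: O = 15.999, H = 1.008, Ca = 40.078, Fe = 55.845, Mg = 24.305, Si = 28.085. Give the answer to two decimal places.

Formula mass = 1.40*24.305 + 3.60*55.845 + 2*40.078 + 8*28.085 + 24*15.999 + 2*1.008 = 925.897 g/mol, of which 224.680 g is Si.
So Si makes up 224.680/925.897 = 0.2427 of the mass, i.e. 24.27%.

24.27 wt%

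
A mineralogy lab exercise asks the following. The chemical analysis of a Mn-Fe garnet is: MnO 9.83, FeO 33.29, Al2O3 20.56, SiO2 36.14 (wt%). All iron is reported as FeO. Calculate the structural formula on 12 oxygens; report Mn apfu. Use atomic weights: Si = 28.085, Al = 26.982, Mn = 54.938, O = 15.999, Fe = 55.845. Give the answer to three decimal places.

0.690 Mn apfu

MnO: 9.83/70.937 = 0.13857 mol → 0.13857 mol Mn, 0.13857 mol O.
FeO: 33.29/71.844 = 0.46337 mol → 0.46337 mol Fe, 0.46337 mol O.
Al2O3: 20.56/101.961 = 0.20165 mol → 0.40330 mol Al, 0.60495 mol O.
SiO2: 36.14/60.083 = 0.60150 mol → 0.60150 mol Si, 1.20300 mol O.
Total oxygen = 2.40989 mol. Normalization factor = 12/2.40989 = 4.97948.
Mn per 12 O = 0.13857 × 4.97948 = 0.690.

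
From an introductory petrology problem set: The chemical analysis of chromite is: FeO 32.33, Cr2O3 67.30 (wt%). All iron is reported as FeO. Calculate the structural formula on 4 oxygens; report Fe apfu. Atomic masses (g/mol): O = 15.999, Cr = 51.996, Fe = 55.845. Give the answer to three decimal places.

FeO: 32.33/71.844 = 0.45000 mol → 0.45000 mol Fe, 0.45000 mol O.
Cr2O3: 67.30/151.989 = 0.44280 mol → 0.88560 mol Cr, 1.32840 mol O.
Total oxygen = 1.77840 mol. Normalization factor = 4/1.77840 = 2.24921.
Fe per 4 O = 0.45000 × 2.24921 = 1.012.

1.012 Fe apfu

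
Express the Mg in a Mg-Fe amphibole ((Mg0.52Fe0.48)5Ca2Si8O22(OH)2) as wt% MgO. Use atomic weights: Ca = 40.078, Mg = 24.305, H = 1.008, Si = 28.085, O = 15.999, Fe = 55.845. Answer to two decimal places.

11.80 wt%

M((Mg0.52Fe0.48)5Ca2Si8O22(OH)2) = 888.049 g/mol; M(MgO) = 40.304 g/mol.
Moles MgO per formula unit = 2.60 Mg ÷ 1 = 2.6000.
MgO fraction = (2.6000 × 40.304) / 888.049 = 104.790/888.049 = 0.1180.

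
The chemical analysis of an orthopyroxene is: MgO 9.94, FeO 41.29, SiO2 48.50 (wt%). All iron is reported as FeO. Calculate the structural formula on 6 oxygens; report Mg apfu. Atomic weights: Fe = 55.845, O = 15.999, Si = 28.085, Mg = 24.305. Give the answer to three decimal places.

0.608 Mg apfu

MgO: 9.94/40.304 = 0.24663 mol → 0.24663 mol Mg, 0.24663 mol O.
FeO: 41.29/71.844 = 0.57472 mol → 0.57472 mol Fe, 0.57472 mol O.
SiO2: 48.50/60.083 = 0.80722 mol → 0.80722 mol Si, 1.61444 mol O.
Total oxygen = 2.43579 mol. Normalization factor = 6/2.43579 = 2.46327.
Mg per 6 O = 0.24663 × 2.46327 = 0.608.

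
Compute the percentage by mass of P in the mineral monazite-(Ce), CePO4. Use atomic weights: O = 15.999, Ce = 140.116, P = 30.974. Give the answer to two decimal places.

13.18 wt%

Molar mass of CePO4: 1*140.116 + 1*30.974 + 4*15.999 = 235.086 g/mol.
Mass of P per formula unit: 1 × 30.974 = 30.974 g.
Weight fraction P = 30.974 / 235.086 = 0.1318.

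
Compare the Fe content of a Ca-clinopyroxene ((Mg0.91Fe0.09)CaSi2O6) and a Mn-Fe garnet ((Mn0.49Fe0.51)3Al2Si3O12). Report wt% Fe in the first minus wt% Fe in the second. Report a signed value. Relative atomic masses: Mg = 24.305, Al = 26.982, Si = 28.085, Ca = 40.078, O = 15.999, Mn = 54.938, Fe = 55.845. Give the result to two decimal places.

M((Mg0.91Fe0.09)CaSi2O6) = 219.386 g/mol, so wt% Fe = 5.026/219.386 × 100 = 2.29%.
M((Mn0.49Fe0.51)3Al2Si3O12) = 496.409 g/mol, so wt% Fe = 85.443/496.409 × 100 = 17.21%.
2.29 − 17.21 = -14.92 pp.

-14.92 percentage points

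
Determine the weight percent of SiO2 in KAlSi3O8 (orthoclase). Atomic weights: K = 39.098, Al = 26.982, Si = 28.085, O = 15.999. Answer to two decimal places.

64.76 wt%

Molar mass of KAlSi3O8 = 1·39.098 + 1·26.982 + 3·28.085 + 8·15.999 = 278.327 g/mol.
Each formula unit contains 3 Si, equivalent to 3/1 = 3.0000 mol SiO2.
M(SiO2) = 1×28.085 + 2×15.999 = 60.083 g/mol.
Mass of SiO2 per formula unit = 3.0000 × 60.083 = 180.249 g.
SiO2 wt% = 180.249 / 278.327 × 100 = 64.76%.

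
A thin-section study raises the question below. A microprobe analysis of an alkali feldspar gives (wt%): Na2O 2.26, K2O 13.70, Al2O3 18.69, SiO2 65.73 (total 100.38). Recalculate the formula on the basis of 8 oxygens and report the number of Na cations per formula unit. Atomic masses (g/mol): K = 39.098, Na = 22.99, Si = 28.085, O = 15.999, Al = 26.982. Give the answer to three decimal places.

Na2O: 2.26/61.979 = 0.03646 mol → 0.07292 mol Na, 0.03646 mol O.
K2O: 13.70/94.195 = 0.14544 mol → 0.29088 mol K, 0.14544 mol O.
Al2O3: 18.69/101.961 = 0.18331 mol → 0.36662 mol Al, 0.54993 mol O.
SiO2: 65.73/60.083 = 1.09399 mol → 1.09399 mol Si, 2.18798 mol O.
Total oxygen = 2.91981 mol. Normalization factor = 8/2.91981 = 2.73990.
Na per 8 O = 0.07292 × 2.73990 = 0.200.

0.200 Na apfu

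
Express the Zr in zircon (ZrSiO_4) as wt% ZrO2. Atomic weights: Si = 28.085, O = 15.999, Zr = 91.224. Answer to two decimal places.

Molar mass of ZrSiO_4 = 1*91.224 + 1*28.085 + 4*15.999 = 183.305 g/mol.
Each formula unit contains 1 Zr, equivalent to 1/1 = 1.0000 mol ZrO2.
M(ZrO2) = 1×91.224 + 2×15.999 = 123.222 g/mol.
Mass of ZrO2 per formula unit = 1.0000 × 123.222 = 123.222 g.
ZrO2 wt% = 123.222 / 183.305 × 100 = 67.22%.

67.22 wt%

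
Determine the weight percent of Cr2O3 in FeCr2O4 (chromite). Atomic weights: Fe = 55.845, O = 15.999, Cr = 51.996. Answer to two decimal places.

67.90 wt%

Molar mass of FeCr2O4 = 1·55.845 + 2·51.996 + 4·15.999 = 223.833 g/mol.
Each formula unit contains 2 Cr, equivalent to 2/2 = 1.0000 mol Cr2O3.
M(Cr2O3) = 2×51.996 + 3×15.999 = 151.989 g/mol.
Mass of Cr2O3 per formula unit = 1.0000 × 151.989 = 151.989 g.
Cr2O3 wt% = 151.989 / 223.833 × 100 = 67.90%.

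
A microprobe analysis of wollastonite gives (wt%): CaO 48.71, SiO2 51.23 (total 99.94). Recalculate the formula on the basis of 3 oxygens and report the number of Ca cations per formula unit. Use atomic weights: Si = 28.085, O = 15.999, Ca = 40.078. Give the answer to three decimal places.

1.012 Ca apfu

48.71 wt% CaO ÷ 56.077 g/mol = 0.86863 mol, giving 0.86863 Ca and 0.86863 O.
51.23 wt% SiO2 ÷ 60.083 g/mol = 0.85265 mol, giving 0.85265 Si and 1.70530 O.
Oxygen sums to 2.57393; scaling by 3/2.57393 = 1.16553 puts the formula on 3 O.
Ca: 0.86863 × 1.16553 = 1.012 atoms per formula unit.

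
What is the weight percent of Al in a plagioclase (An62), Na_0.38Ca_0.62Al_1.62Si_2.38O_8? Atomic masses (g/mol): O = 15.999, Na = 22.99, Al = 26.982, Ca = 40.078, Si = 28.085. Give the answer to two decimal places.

M(Na_0.38Ca_0.62Al_1.62Si_2.38O_8) = 272.130 g/mol.
Al contributes 1.62 × 26.982 = 43.711 g per mole.
43.711/272.130 = 0.1606 → 16.06%.

16.06 weight percent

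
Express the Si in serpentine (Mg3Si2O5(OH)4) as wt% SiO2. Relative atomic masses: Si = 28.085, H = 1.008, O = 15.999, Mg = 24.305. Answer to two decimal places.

M(Mg3Si2O5(OH)4) = 277.108 g/mol; M(SiO2) = 60.083 g/mol.
Moles SiO2 per formula unit = 2 Si ÷ 1 = 2.0000.
SiO2 fraction = (2.0000 × 60.083) / 277.108 = 120.166/277.108 = 0.4336.

43.36 wt%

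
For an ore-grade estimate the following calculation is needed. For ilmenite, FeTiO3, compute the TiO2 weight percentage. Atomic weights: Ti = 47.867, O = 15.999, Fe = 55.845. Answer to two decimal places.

Molar mass of FeTiO3 = 1·55.845 + 1·47.867 + 3·15.999 = 151.709 g/mol.
Each formula unit contains 1 Ti, equivalent to 1/1 = 1.0000 mol TiO2.
M(TiO2) = 1×47.867 + 2×15.999 = 79.865 g/mol.
Mass of TiO2 per formula unit = 1.0000 × 79.865 = 79.865 g.
TiO2 wt% = 79.865 / 151.709 × 100 = 52.64%.

52.64 wt%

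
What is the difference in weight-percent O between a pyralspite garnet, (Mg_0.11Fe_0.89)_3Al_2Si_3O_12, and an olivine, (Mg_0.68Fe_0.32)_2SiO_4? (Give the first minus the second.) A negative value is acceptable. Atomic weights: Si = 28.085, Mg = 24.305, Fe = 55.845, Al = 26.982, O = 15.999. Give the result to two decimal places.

O in (Mg_0.11Fe_0.89)_3Al_2Si_3O_12: molar mass 487.334 g/mol; 12×15.999 = 191.988 g → 39.40 wt%.
O in (Mg_0.68Fe_0.32)_2SiO_4: molar mass 160.877 g/mol; 4×15.999 = 63.996 g → 39.78 wt%.
Difference = 39.40 − 39.78 = -0.38 percentage points.

-0.38 percentage points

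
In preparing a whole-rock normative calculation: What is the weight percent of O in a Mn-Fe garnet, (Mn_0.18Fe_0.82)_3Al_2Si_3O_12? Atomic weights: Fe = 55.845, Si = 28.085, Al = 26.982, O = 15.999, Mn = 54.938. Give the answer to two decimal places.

38.61 mass %

Formula mass = 0.54*54.938 + 2.46*55.845 + 2*26.982 + 3*28.085 + 12*15.999 = 497.252 g/mol, of which 191.988 g is O.
So O makes up 191.988/497.252 = 0.3861 of the mass, i.e. 38.61%.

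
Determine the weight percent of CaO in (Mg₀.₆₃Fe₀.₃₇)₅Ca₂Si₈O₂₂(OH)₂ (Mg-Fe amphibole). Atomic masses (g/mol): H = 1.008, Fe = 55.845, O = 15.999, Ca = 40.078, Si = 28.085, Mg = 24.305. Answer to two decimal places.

Formula mass = 870.702 g/mol.
2 Ca → 2.0000 mol CaO per formula unit; M(CaO) = 56.077, so CaO mass = 112.154 g.
112.154/870.702 × 100 = 12.88 wt%.

12.88 wt%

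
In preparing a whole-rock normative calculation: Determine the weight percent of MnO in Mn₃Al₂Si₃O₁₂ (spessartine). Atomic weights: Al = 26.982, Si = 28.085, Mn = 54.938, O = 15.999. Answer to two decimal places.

42.99 wt%

M(Mn₃Al₂Si₃O₁₂) = 495.021 g/mol; M(MnO) = 70.937 g/mol.
Moles MnO per formula unit = 3 Mn ÷ 1 = 3.0000.
MnO fraction = (3.0000 × 70.937) / 495.021 = 212.811/495.021 = 0.4299.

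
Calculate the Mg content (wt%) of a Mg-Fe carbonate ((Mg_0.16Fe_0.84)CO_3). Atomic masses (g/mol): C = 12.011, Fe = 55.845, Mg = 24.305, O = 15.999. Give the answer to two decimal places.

3.51 wt%

Molar mass of (Mg_0.16Fe_0.84)CO_3: 0.16×24.305 + 0.84×55.845 + 1×12.011 + 3×15.999 = 110.807 g/mol.
Mass of Mg per formula unit: 0.16 × 24.305 = 3.889 g.
Weight fraction Mg = 3.889 / 110.807 = 0.0351.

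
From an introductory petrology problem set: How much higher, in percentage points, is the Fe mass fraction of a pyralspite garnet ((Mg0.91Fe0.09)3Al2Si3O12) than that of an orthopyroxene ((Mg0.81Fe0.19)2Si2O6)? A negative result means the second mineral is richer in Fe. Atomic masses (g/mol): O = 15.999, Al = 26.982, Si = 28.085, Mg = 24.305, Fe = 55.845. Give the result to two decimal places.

Fe in (Mg0.91Fe0.09)3Al2Si3O12: molar mass 411.638 g/mol; 0.27×55.845 = 15.078 g → 3.66 wt%.
Fe in (Mg0.81Fe0.19)2Si2O6: molar mass 212.759 g/mol; 0.38×55.845 = 21.221 g → 9.97 wt%.
Difference = 3.66 − 9.97 = -6.31 percentage points.

-6.31 percentage points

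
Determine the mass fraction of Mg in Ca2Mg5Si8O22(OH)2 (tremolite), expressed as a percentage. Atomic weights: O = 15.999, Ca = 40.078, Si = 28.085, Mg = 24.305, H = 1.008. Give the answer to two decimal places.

Molar mass of Ca2Mg5Si8O22(OH)2: 2*40.078 + 5*24.305 + 8*28.085 + 24*15.999 + 2*1.008 = 812.353 g/mol.
Mass of Mg per formula unit: 5 × 24.305 = 121.525 g.
Weight fraction Mg = 121.525 / 812.353 = 0.1496.

14.96 mass %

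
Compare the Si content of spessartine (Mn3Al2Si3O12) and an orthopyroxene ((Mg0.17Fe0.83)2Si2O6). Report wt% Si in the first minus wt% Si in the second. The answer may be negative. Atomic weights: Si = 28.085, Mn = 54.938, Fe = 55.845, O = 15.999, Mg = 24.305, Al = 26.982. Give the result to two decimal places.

-5.17 percentage points

M(Mn3Al2Si3O12) = 495.021 g/mol, so wt% Si = 84.255/495.021 × 100 = 17.02%.
M((Mg0.17Fe0.83)2Si2O6) = 253.130 g/mol, so wt% Si = 56.170/253.130 × 100 = 22.19%.
17.02 − 22.19 = -5.17 pp.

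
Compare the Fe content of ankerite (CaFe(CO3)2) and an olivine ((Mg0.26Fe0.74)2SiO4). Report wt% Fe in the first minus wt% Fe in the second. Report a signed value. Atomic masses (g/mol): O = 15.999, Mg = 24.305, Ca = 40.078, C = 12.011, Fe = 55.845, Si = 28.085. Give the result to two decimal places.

M(CaFe(CO3)2) = 215.939 g/mol, so wt% Fe = 55.845/215.939 × 100 = 25.86%.
M((Mg0.26Fe0.74)2SiO4) = 187.370 g/mol, so wt% Fe = 82.651/187.370 × 100 = 44.11%.
25.86 − 44.11 = -18.25 pp.

-18.25 percentage points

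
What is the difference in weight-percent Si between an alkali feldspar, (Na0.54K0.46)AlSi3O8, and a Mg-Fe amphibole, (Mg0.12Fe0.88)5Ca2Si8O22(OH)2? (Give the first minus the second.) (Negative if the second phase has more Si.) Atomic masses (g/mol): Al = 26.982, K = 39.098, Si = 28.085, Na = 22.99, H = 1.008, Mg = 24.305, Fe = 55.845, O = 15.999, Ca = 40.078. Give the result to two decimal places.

First mineral: 84.255 g Si in 269.629 g formula = 31.25 wt% Si.
Second mineral: 224.680 g Si in 951.129 g formula = 23.62 wt% Si.
31.25% − 23.62% gives a difference of 7.63 percentage points.

7.63 percentage points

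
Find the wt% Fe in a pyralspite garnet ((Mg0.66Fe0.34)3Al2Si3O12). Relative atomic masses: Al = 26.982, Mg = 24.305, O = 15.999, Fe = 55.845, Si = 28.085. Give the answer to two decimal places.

M((Mg0.66Fe0.34)3Al2Si3O12) = 435.293 g/mol.
Fe contributes 1.02 × 55.845 = 56.962 g per mole.
56.962/435.293 = 0.1309 → 13.09%.

13.09 wt%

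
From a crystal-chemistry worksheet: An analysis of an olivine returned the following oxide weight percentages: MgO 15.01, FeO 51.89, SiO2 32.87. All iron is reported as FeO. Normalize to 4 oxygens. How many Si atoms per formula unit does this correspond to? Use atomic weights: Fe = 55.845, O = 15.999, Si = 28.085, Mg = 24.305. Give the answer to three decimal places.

MgO: 15.01/40.304 = 0.37242 mol → 0.37242 mol Mg, 0.37242 mol O.
FeO: 51.89/71.844 = 0.72226 mol → 0.72226 mol Fe, 0.72226 mol O.
SiO2: 32.87/60.083 = 0.54708 mol → 0.54708 mol Si, 1.09416 mol O.
Total oxygen = 2.18884 mol. Normalization factor = 4/2.18884 = 1.82745.
Si per 4 O = 0.54708 × 1.82745 = 1.000.

1.000 Si apfu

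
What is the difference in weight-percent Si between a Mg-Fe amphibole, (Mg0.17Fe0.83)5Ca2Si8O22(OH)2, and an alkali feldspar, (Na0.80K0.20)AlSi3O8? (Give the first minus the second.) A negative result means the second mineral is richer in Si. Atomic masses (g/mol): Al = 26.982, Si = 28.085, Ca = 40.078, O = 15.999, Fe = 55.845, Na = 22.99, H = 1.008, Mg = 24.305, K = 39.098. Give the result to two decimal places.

-7.92 percentage points

M((Mg0.17Fe0.83)5Ca2Si8O22(OH)2) = 943.244 g/mol, so wt% Si = 224.680/943.244 × 100 = 23.82%.
M((Na0.80K0.20)AlSi3O8) = 265.441 g/mol, so wt% Si = 84.255/265.441 × 100 = 31.74%.
23.82 − 31.74 = -7.92 pp.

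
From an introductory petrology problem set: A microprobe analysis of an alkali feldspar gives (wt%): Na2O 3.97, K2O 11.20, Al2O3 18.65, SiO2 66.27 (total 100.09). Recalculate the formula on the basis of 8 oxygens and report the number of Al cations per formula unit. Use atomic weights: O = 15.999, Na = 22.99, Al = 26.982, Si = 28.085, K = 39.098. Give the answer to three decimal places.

0.996 Al apfu

Na2O (M=61.979): mol = 0.06405; Na = 0.12810, O = 0.06405.
K2O (M=94.195): mol = 0.11890; K = 0.23780, O = 0.11890.
Al2O3 (M=101.961): mol = 0.18291; Al = 0.36582, O = 0.54873.
SiO2 (M=60.083): mol = 1.10297; Si = 1.10297, O = 2.20594.
ΣO = 2.93762; factor = 8/ΣO = 2.72329.
Al apfu = 0.36582 × 2.72329 = 0.996.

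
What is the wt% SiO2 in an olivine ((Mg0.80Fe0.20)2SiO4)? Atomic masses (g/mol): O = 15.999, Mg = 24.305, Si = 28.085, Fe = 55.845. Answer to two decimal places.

39.19 wt%

Molar mass of (Mg0.80Fe0.20)2SiO4 = 1.60*24.305 + 0.40*55.845 + 1*28.085 + 4*15.999 = 153.307 g/mol.
Each formula unit contains 1 Si, equivalent to 1/1 = 1.0000 mol SiO2.
M(SiO2) = 1×28.085 + 2×15.999 = 60.083 g/mol.
Mass of SiO2 per formula unit = 1.0000 × 60.083 = 60.083 g.
SiO2 wt% = 60.083 / 153.307 × 100 = 39.19%.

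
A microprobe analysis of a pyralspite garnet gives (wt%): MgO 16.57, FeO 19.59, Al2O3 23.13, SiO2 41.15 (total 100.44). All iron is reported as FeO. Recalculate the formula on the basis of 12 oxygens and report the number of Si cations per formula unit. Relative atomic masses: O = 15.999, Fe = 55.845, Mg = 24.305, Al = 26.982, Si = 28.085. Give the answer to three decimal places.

3.006 Si apfu

MgO: 16.57/40.304 = 0.41113 mol → 0.41113 mol Mg, 0.41113 mol O.
FeO: 19.59/71.844 = 0.27267 mol → 0.27267 mol Fe, 0.27267 mol O.
Al2O3: 23.13/101.961 = 0.22685 mol → 0.45370 mol Al, 0.68055 mol O.
SiO2: 41.15/60.083 = 0.68489 mol → 0.68489 mol Si, 1.36978 mol O.
Total oxygen = 2.73413 mol. Normalization factor = 12/2.73413 = 4.38896.
Si per 12 O = 0.68489 × 4.38896 = 3.006.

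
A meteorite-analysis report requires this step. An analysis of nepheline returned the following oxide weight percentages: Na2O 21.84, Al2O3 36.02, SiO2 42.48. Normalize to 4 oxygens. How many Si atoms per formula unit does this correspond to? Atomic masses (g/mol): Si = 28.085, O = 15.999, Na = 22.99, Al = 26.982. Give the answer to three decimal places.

Na2O: 21.84/61.979 = 0.35238 mol → 0.70476 mol Na, 0.35238 mol O.
Al2O3: 36.02/101.961 = 0.35327 mol → 0.70654 mol Al, 1.05981 mol O.
SiO2: 42.48/60.083 = 0.70702 mol → 0.70702 mol Si, 1.41404 mol O.
Total oxygen = 2.82623 mol. Normalization factor = 4/2.82623 = 1.41531.
Si per 4 O = 0.70702 × 1.41531 = 1.001.

1.001 Si apfu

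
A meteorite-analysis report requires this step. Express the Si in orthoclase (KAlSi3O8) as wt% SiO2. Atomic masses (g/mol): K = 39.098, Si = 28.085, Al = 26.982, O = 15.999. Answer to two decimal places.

Formula mass = 278.327 g/mol.
3 Si → 3.0000 mol SiO2 per formula unit; M(SiO2) = 60.083, so SiO2 mass = 180.249 g.
180.249/278.327 × 100 = 64.76 wt%.

64.76 wt%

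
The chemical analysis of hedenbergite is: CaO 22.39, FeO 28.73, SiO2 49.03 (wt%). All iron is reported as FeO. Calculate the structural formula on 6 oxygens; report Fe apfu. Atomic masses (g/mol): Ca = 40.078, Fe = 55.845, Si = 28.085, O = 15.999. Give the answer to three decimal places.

0.987 Fe apfu

22.39 wt% CaO ÷ 56.077 g/mol = 0.39927 mol, giving 0.39927 Ca and 0.39927 O.
28.73 wt% FeO ÷ 71.844 g/mol = 0.39989 mol, giving 0.39989 Fe and 0.39989 O.
49.03 wt% SiO2 ÷ 60.083 g/mol = 0.81604 mol, giving 0.81604 Si and 1.63208 O.
Oxygen sums to 2.43124; scaling by 6/2.43124 = 2.46788 puts the formula on 6 O.
Fe: 0.39989 × 2.46788 = 0.987 atoms per formula unit.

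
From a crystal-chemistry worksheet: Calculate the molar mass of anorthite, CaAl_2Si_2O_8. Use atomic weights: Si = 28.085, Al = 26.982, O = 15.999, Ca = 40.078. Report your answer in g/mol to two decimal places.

The formula mass is the sum 1·40.078 + 2·26.982 + 2·28.085 + 8·15.999.

278.20 g/mol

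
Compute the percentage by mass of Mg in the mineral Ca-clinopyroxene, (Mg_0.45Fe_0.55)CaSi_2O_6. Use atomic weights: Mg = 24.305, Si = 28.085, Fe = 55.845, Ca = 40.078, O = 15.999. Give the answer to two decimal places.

4.68 weight percent

M((Mg_0.45Fe_0.55)CaSi_2O_6) = 233.894 g/mol.
Mg contributes 0.45 × 24.305 = 10.937 g per mole.
10.937/233.894 = 0.0468 → 4.68%.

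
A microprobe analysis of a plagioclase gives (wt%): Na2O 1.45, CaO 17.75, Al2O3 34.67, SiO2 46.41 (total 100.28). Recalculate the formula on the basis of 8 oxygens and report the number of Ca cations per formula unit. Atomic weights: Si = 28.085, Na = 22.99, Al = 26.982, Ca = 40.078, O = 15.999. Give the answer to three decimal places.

Na2O (M=61.979): mol = 0.02340; Na = 0.04680, O = 0.02340.
CaO (M=56.077): mol = 0.31653; Ca = 0.31653, O = 0.31653.
Al2O3 (M=101.961): mol = 0.34003; Al = 0.68006, O = 1.02009.
SiO2 (M=60.083): mol = 0.77243; Si = 0.77243, O = 1.54486.
ΣO = 2.90488; factor = 8/ΣO = 2.75399.
Ca apfu = 0.31653 × 2.75399 = 0.872.

0.872 Ca apfu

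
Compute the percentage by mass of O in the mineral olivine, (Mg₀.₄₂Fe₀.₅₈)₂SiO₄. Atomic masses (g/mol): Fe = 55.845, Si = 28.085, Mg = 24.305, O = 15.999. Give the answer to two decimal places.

36.10 weight percent

M((Mg₀.₄₂Fe₀.₅₈)₂SiO₄) = 177.277 g/mol.
O contributes 4 × 15.999 = 63.996 g per mole.
63.996/177.277 = 0.3610 → 36.10%.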